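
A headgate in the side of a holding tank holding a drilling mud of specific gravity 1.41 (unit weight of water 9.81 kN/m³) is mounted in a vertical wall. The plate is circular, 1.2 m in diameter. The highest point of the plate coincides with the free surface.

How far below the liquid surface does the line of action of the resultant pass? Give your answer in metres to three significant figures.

h_p = 0.750 m

γ = 1.41 × 9.81 = 13.8321 kN/m³.
The centroid is at the centre, 0.6 m below the top of the plate, so the centroid depth is h_c = 0.6 m.
A = π(0.6)² = 1.13097 m².
Resultant F = γ·h_c·A = 13.8321 × 0.6 × 1.13097 = 9.38621 kN.
I_c = πr⁴/4 = π × 0.6⁴/4 = 0.101788 m⁴.
Centre of pressure: y_p = y_c + I_c/(y_c·A) = 0.6 + 0.101788/(0.6 × 1.13097) = 0.6 + 0.150001 = 0.750001 m along the plane.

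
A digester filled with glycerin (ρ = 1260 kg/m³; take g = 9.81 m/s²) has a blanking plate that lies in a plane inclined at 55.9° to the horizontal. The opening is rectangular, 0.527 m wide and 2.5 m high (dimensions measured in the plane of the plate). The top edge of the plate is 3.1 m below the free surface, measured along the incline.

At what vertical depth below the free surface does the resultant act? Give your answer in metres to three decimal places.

h_p = 3.701 m

γ = ρg = 1260 × 9.81 / 1000 = 12.3606 kN/m³.
Let θ = 55.9° be the plate's angle to the horizontal; measure y along the incline from where the plane meets the free surface. Vertical depth h = y·sinθ with sinθ = 0.828060.
The centroid lies 2.5/2 = 1.25 m below the top edge, so y_c = 3.1 + 1.25 = 4.35 m and h_c = 4.35 × 0.828060 = 3.60206 m.
A = 0.527 × 2.5 = 1.3175 m².
Resultant F = γ·h_c·A = 12.3606 × 3.60206 × 1.3175 = 58.6599 kN.
I_c = b·h³/12 = 0.527 × 2.5³/12 = 0.686198 m⁴.
Centre of pressure: y_p = y_c + I_c/(y_c·A) = 4.35 + 0.686198/(4.35 × 1.3175) = 4.35 + 0.119732 = 4.46973 m along the plane.
Vertically, h_p = y_p·sinθ = 4.46973 × 0.828060 = 3.7012 m.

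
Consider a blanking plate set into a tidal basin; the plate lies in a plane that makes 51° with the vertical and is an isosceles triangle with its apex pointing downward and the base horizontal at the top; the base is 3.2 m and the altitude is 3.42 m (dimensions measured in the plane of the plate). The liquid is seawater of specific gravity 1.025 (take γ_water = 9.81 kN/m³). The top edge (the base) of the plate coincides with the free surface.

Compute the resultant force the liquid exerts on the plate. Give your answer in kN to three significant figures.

F ≈ 39.5 kN

γ = 1.025 × 9.81 = 10.05525 kN/m³.
The plate makes 51° with the vertical, i.e. θ = 90° − 51° = 39° to the horizontal. Measuring y along the incline from the free-surface line, vertical depth h = y·sinθ with sinθ = 0.629320.
With the apex down, the centroid sits h/3 = 3.42/3 = 1.14 m below the base (the top edge), so y_c = 1.14 m and h_c = 1.14 × 0.629320 = 0.717425 m.
A = ½ × 3.2 × 3.42 = 5.472 m².
Resultant F = γ·h_c·A = 10.05525 × 0.717425 × 5.472 = 39.4744 kN.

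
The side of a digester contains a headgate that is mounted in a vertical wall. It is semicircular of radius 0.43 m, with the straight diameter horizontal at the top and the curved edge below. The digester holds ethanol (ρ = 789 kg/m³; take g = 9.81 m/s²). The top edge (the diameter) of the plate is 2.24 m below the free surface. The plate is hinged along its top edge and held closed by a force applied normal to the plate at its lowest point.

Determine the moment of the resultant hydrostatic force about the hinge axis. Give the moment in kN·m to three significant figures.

γ = ρg = 789 × 9.81 / 1000 = 7.74009 kN/m³.
The centroid of a semicircle lies 4r/(3π) = 0.182498 m from the diameter, here below the top edge, so the centroid depth is h_c = 2.24 + 0.182498 = 2.4225 m.
A = πr²/2 = π × 0.43²/2 = 0.29044 m².
Resultant F = γ·h_c·A = 7.74009 × 2.4225 × 0.29044 = 5.44586 kN.
I_c = (π/8 − 8/(9π))·r⁴ = 0.109757 × 0.43⁴ = 0.00375237 m⁴.
Centre of pressure: y_p = y_c + I_c/(y_c·A) = 2.4225 + 0.00375237/(2.4225 × 0.29044) = 2.4225 + 0.00533317 = 2.42783 m along the plane.
The resultant acts 0.182498 + 0.00533317 = 0.187831 m (along the plate) below the hinge at the top edge, so the moment about the hinge is M = F × 0.187831 = 5.44586 × 0.187831 = 1.0229 kN·m.

M ≈ 1.02 kN·m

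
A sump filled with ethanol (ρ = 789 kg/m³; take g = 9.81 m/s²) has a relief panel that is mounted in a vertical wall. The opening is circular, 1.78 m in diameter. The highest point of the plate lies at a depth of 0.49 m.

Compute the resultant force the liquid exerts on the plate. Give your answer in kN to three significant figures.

γ = ρg = 789 × 9.81 / 1000 = 7.74009 kN/m³.
The centroid is at the centre, 0.89 m below the top of the plate, so the centroid depth is h_c = 0.49 + 0.89 = 1.38 m.
A = π(0.89)² = 2.48846 m².
Resultant F = γ·h_c·A = 7.74009 × 1.38 × 2.48846 = 26.58 kN.

F ≈ 26.6 kN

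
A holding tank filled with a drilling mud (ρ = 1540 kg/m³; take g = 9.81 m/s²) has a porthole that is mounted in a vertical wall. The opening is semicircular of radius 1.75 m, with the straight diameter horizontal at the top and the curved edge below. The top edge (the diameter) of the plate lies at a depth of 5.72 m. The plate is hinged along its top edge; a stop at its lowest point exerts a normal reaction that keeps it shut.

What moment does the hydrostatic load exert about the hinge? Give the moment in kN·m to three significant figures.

γ = ρg = 1540 × 9.81 / 1000 = 15.1074 kN/m³.
The centroid of a semicircle lies 4r/(3π) = 0.742723 m from the diameter, here below the top edge, so the centroid depth is h_c = 5.72 + 0.742723 = 6.46272 m.
A = πr²/2 = π × 1.75²/2 = 4.81056 m².
Resultant F = γ·h_c·A = 15.1074 × 6.46272 × 4.81056 = 469.679 kN.
I_c = (π/8 − 8/(9π))·r⁴ = 0.109757 × 1.75⁴ = 1.0294 m⁴.
Centre of pressure: y_p = y_c + I_c/(y_c·A) = 6.46272 + 1.0294/(6.46272 × 4.81056) = 6.46272 + 0.0331111 = 6.49583 m along the plane.
The resultant acts 0.742723 + 0.0331111 = 0.775834 m (along the plate) below the hinge at the top edge, so the moment about the hinge is M = F × 0.775834 = 469.679 × 0.775834 = 364.393 kN·m.

M ≈ 364 kN·m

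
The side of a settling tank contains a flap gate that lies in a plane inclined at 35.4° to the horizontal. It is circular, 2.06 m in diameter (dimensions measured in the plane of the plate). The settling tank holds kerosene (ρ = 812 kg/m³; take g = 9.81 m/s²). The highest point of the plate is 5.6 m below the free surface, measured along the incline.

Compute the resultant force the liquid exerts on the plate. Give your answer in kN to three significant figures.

γ = ρg = 812 × 9.81 / 1000 = 7.96572 kN/m³.
Let θ = 35.4° be the plate's angle to the horizontal; measure y along the incline from where the plane meets the free surface. Vertical depth h = y·sinθ with sinθ = 0.579281.
The centroid is at the centre, 1.03 m below the top of the plate, so y_c = 5.6 + 1.03 = 6.63 m and h_c = 6.63 × 0.579281 = 3.84063 m.
A = π(1.03)² = 3.33292 m².
Resultant F = γ·h_c·A = 7.96572 × 3.84063 × 3.33292 = 101.965 kN.

F ≈ 102 kN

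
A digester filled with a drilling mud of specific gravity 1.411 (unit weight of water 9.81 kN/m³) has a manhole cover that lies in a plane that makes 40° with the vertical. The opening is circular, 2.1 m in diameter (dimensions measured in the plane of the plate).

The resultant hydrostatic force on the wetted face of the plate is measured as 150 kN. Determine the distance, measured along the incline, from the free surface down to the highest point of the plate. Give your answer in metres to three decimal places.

y_top ≈ 3.034 m

γ = 1.411 × 9.81 = 13.84191 kN/m³.
A = π(1.05)² = 3.46361 m².
From F = γ·h_c·A, the centroid depth is h_c = 150/(13.84191 × 3.46361) = 3.12872 m.
The plate makes 40° with the vertical, i.e. θ = 90° − 40° = 50° to the horizontal. Measuring y along the incline from the free-surface line, vertical depth h = y·sinθ with sinθ = 0.766044.
Along the incline, y_c = h_c/sinθ = 3.12872/0.766044 = 4.08426 m.
The centroid is at the centre, 1.05 m below the top of the plate, so the highest point sits at y_top = 4.08426 − 1.05 = 3.03426 m along the incline.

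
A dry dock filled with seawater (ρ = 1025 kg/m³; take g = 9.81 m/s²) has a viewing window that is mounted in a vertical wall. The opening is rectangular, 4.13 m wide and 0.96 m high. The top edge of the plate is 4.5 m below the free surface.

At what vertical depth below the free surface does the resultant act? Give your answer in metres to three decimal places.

h_p = 4.995 m

γ = ρg = 1025 × 9.81 / 1000 = 10.05525 kN/m³.
The centroid lies 0.96/2 = 0.48 m below the top edge, so the centroid depth is h_c = 4.5 + 0.48 = 4.98 m.
A = 4.13 × 0.96 = 3.9648 m².
Resultant F = γ·h_c·A = 10.05525 × 4.98 × 3.9648 = 198.538 kN.
I_c = b·h³/12 = 4.13 × 0.96³/12 = 0.304497 m⁴.
Centre of pressure: y_p = y_c + I_c/(y_c·A) = 4.98 + 0.304497/(4.98 × 3.9648) = 4.98 + 0.0154217 = 4.99542 m along the plane.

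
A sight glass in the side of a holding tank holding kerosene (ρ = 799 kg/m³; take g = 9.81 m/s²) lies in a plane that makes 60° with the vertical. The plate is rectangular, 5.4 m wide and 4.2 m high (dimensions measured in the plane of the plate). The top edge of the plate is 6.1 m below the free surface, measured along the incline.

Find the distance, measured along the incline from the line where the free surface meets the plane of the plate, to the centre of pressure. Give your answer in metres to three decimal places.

y_p = 8.379 m

γ = ρg = 799 × 9.81 / 1000 = 7.83819 kN/m³.
The plate makes 60° with the vertical, i.e. θ = 90° − 60° = 30° to the horizontal. Measuring y along the incline from the free-surface line, vertical depth h = y·sinθ with sinθ = 0.500000.
The centroid lies 4.2/2 = 2.1 m below the top edge, so y_c = 6.1 + 2.1 = 8.2 m and h_c = 8.2 × 0.500000 = 4.1 m.
A = 5.4 × 4.2 = 22.68 m².
Resultant F = γ·h_c·A = 7.83819 × 4.1 × 22.68 = 728.858 kN.
I_c = b·h³/12 = 5.4 × 4.2³/12 = 33.3396 m⁴.
Centre of pressure: y_p = y_c + I_c/(y_c·A) = 8.2 + 33.3396/(8.2 × 22.68) = 8.2 + 0.179268 = 8.37927 m along the plane.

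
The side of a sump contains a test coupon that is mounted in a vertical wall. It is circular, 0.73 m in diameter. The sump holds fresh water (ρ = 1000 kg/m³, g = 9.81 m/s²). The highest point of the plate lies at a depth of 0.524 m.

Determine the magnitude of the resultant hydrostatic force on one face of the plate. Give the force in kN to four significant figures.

γ = ρg = 1000 × 9.81 = 9810 N/m³ = 9.81 kN/m³.
The centroid is at the centre, 0.365 m below the top of the plate, so the centroid depth is h_c = 0.524 + 0.365 = 0.889 m.
A = π(0.365)² = 0.418539 m².
Resultant F = γ·h_c·A = 9.81 × 0.889 × 0.418539 = 3.65012 kN.

F ≈ 3.650 kN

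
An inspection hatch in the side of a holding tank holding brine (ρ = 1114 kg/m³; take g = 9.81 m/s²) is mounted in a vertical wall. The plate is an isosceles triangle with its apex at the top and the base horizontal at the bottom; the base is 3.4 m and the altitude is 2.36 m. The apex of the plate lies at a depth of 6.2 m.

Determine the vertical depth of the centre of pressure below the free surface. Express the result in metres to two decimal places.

h_p = 7.81 m

γ = ρg = 1114 × 9.81 / 1000 = 10.92834 kN/m³.
With the apex up, the centroid sits 2h/3 = 2 × 2.36/3 = 1.57333 m below the apex, so the centroid depth is h_c = 6.2 + 1.57333 = 7.77333 m.
A = ½ × 3.4 × 2.36 = 4.012 m².
Resultant F = γ·h_c·A = 10.92834 × 7.77333 × 4.012 = 340.818 kN.
I_c = b·h³/36 = 3.4 × 2.36³/36 = 1.2414 m⁴.
Centre of pressure: y_p = y_c + I_c/(y_c·A) = 7.77333 + 1.2414/(7.77333 × 4.012) = 7.77333 + 0.0398056 = 7.81314 m along the plane.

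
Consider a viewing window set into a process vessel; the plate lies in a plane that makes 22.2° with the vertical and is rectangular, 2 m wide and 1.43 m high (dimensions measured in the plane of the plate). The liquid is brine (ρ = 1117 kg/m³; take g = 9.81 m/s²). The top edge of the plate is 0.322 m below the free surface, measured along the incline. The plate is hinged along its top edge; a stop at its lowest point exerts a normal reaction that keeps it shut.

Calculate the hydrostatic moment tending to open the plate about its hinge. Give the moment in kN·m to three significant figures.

M ≈ 26.5 kN·m

γ = ρg = 1117 × 9.81 / 1000 = 10.95777 kN/m³.
The plate makes 22.2° with the vertical, i.e. θ = 90° − 22.2° = 67.8° to the horizontal. Measuring y along the incline from the free-surface line, vertical depth h = y·sinθ with sinθ = 0.925871.
The centroid lies 1.43/2 = 0.715 m below the top edge, so y_c = 0.322 + 0.715 = 1.037 m and h_c = 1.037 × 0.925871 = 0.960128 m.
A = 2 × 1.43 = 2.86 m².
Resultant F = γ·h_c·A = 10.95777 × 0.960128 × 2.86 = 30.0897 kN.
I_c = b·h³/12 = 2 × 1.43³/12 = 0.487368 m⁴.
Centre of pressure: y_p = y_c + I_c/(y_c·A) = 1.037 + 0.487368/(1.037 × 2.86) = 1.037 + 0.164328 = 1.20133 m along the plane.
The resultant acts 0.715 + 0.164328 = 0.879328 m (along the plate) below the hinge at the top edge, so the moment about the hinge is M = F × 0.879328 = 30.0897 × 0.879328 = 26.4587 kN·m.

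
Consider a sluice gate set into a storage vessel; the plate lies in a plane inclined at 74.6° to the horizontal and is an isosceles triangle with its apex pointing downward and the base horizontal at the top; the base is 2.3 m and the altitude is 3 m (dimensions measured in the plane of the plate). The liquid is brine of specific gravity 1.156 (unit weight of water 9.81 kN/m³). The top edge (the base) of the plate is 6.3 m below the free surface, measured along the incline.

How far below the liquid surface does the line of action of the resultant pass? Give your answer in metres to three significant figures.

h_p = 7.10 m

γ = 1.156 × 9.81 = 11.34036 kN/m³.
Let θ = 74.6° be the plate's angle to the horizontal; measure y along the incline from where the plane meets the free surface. Vertical depth h = y·sinθ with sinθ = 0.964095.
With the apex down, the centroid sits h/3 = 3/3 = 1 m below the base (the top edge), so y_c = 6.3 + 1 = 7.3 m and h_c = 7.3 × 0.964095 = 7.03789 m.
A = ½ × 2.3 × 3 = 3.45 m².
Resultant F = γ·h_c·A = 11.34036 × 7.03789 × 3.45 = 275.352 kN.
I_c = b·h³/36 = 2.3 × 3³/36 = 1.725 m⁴.
Centre of pressure: y_p = y_c + I_c/(y_c·A) = 7.3 + 1.725/(7.3 × 3.45) = 7.3 + 0.0684932 = 7.36849 m along the plane.
Vertically, h_p = y_p·sinθ = 7.36849 × 0.964095 = 7.10392 m.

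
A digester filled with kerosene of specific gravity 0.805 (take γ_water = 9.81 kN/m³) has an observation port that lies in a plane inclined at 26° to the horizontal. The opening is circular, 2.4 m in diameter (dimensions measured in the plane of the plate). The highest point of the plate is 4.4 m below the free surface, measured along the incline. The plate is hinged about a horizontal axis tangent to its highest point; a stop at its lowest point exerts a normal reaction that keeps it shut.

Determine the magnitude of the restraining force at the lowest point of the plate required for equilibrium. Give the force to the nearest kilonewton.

γ = 0.805 × 9.81 = 7.89705 kN/m³.
Let θ = 26° be the plate's angle to the horizontal; measure y along the incline from where the plane meets the free surface. Vertical depth h = y·sinθ with sinθ = 0.438371.
The centroid is at the centre, 1.2 m below the top of the plate, so y_c = 4.4 + 1.2 = 5.6 m and h_c = 5.6 × 0.438371 = 2.45488 m.
A = π(1.2)² = 4.52389 m².
Resultant F = γ·h_c·A = 7.89705 × 2.45488 × 4.52389 = 87.7015 kN.
I_c = πr⁴/4 = π × 1.2⁴/4 = 1.6286 m⁴.
Centre of pressure: y_p = y_c + I_c/(y_c·A) = 5.6 + 1.6286/(5.6 × 4.52389) = 5.6 + 0.0642857 = 5.66429 m along the plane.
The resultant acts 1.2 + 0.0642857 = 1.26429 m (along the plate) below the hinge at the top edge, so the moment about the hinge is M = F × 1.26429 = 87.7015 × 1.26429 = 110.88 kN·m.
A normal force at the bottom, 2.4 m from the hinge, must supply this moment: P = 110.88/2.4 = 46.2 kN.

P ≈ 46 kN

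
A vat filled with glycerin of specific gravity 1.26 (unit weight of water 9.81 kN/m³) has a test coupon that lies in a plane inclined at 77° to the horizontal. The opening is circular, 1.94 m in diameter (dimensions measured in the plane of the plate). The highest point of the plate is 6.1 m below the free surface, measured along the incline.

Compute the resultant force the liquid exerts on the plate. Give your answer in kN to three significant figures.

F ≈ 252 kN

γ = 1.26 × 9.81 = 12.3606 kN/m³.
Let θ = 77° be the plate's angle to the horizontal; measure y along the incline from where the plane meets the free surface. Vertical depth h = y·sinθ with sinθ = 0.974370.
The centroid is at the centre, 0.97 m below the top of the plate, so y_c = 6.1 + 0.97 = 7.07 m and h_c = 7.07 × 0.974370 = 6.8888 m.
A = π(0.97)² = 2.95592 m².
Resultant F = γ·h_c·A = 12.3606 × 6.8888 × 2.95592 = 251.696 kN.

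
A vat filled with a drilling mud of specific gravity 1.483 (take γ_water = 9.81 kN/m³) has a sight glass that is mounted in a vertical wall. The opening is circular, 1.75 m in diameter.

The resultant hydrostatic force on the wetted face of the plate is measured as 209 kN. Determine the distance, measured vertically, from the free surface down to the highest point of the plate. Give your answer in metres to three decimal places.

γ = 1.483 × 9.81 = 14.54823 kN/m³.
A = π(0.875)² = 2.40528 m².
From F = γ·h_c·A, the centroid depth is h_c = 209/(14.54823 × 2.40528) = 5.9727 m.
The centroid is at the centre, 0.875 m below the top of the plate, so the highest point sits at h_top = 5.9727 − 0.875 = 5.0977 m below the surface.

d_top ≈ 5.098 m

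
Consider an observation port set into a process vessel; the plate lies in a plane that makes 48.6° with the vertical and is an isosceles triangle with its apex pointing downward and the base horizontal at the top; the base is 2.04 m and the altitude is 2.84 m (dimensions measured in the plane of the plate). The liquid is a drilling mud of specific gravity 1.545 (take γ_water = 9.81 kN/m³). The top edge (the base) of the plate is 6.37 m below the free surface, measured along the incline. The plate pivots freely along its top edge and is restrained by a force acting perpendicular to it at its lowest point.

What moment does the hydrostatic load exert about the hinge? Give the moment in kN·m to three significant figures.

γ = 1.545 × 9.81 = 15.15645 kN/m³.
The plate makes 48.6° with the vertical, i.e. θ = 90° − 48.6° = 41.4° to the horizontal. Measuring y along the incline from the free-surface line, vertical depth h = y·sinθ with sinθ = 0.661312.
With the apex down, the centroid sits h/3 = 2.84/3 = 0.946667 m below the base (the top edge), so y_c = 6.37 + 0.946667 = 7.31667 m and h_c = 7.31667 × 0.661312 = 4.8386 m.
A = ½ × 2.04 × 2.84 = 2.8968 m².
Resultant F = γ·h_c·A = 15.15645 × 4.8386 × 2.8968 = 212.44 kN.
I_c = b·h³/36 = 2.04 × 2.84³/36 = 1.29802 m⁴.
Centre of pressure: y_p = y_c + I_c/(y_c·A) = 7.31667 + 1.29802/(7.31667 × 2.8968) = 7.31667 + 0.061242 = 7.37791 m along the plane.
The resultant acts 0.946667 + 0.061242 = 1.00791 m (along the plate) below the hinge at the top edge, so the moment about the hinge is M = F × 1.00791 = 212.44 × 1.00791 = 214.12 kN·m.

M ≈ 214 kN·m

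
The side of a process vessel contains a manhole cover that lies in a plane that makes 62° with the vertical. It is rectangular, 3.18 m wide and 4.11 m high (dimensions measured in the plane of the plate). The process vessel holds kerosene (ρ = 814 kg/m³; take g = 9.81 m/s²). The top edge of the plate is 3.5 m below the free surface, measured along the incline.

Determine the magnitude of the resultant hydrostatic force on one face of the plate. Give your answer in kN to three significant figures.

F ≈ 272 kN

γ = ρg = 814 × 9.81 / 1000 = 7.98534 kN/m³.
The plate makes 62° with the vertical, i.e. θ = 90° − 62° = 28° to the horizontal. Measuring y along the incline from the free-surface line, vertical depth h = y·sinθ with sinθ = 0.469472.
The centroid lies 4.11/2 = 2.055 m below the top edge, so y_c = 3.5 + 2.055 = 5.555 m and h_c = 5.555 × 0.469472 = 2.60792 m.
A = 3.18 × 4.11 = 13.0698 m².
Resultant F = γ·h_c·A = 7.98534 × 2.60792 × 13.0698 = 272.18 kN.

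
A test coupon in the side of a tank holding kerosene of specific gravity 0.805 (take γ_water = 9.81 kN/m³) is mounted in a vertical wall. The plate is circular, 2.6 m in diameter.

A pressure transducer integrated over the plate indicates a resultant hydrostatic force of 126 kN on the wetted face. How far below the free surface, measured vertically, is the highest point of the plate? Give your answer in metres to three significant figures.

γ = 0.805 × 9.81 = 7.89705 kN/m³.
A = π(1.3)² = 5.30929 m².
From F = γ·h_c·A, the centroid depth is h_c = 126/(7.89705 × 5.30929) = 3.00517 m.
The centroid is at the centre, 1.3 m below the top of the plate, so the highest point sits at h_top = 3.00517 − 1.3 = 1.70517 m below the surface.

d_top ≈ 1.71 m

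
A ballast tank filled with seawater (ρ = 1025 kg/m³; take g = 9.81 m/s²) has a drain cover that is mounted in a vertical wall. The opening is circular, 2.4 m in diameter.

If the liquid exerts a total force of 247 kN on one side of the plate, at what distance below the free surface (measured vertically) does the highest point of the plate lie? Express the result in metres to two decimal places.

d_top ≈ 4.23 m

γ = ρg = 1025 × 9.81 / 1000 = 10.05525 kN/m³.
A = π(1.2)² = 4.52389 m².
From F = γ·h_c·A, the centroid depth is h_c = 247/(10.05525 × 4.52389) = 5.4299 m.
The centroid is at the centre, 1.2 m below the top of the plate, so the highest point sits at h_top = 5.4299 − 1.2 = 4.2299 m below the surface.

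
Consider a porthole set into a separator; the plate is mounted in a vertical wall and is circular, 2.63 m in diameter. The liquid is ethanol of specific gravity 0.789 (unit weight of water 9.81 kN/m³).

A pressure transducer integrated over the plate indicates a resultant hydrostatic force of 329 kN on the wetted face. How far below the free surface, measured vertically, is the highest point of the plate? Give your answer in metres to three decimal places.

d_top ≈ 6.509 m

γ = 0.789 × 9.81 = 7.74009 kN/m³.
A = π(1.315)² = 5.43252 m².
From F = γ·h_c·A, the centroid depth is h_c = 329/(7.74009 × 5.43252) = 7.82436 m.
The centroid is at the centre, 1.315 m below the top of the plate, so the highest point sits at h_top = 7.82436 − 1.315 = 6.50936 m below the surface.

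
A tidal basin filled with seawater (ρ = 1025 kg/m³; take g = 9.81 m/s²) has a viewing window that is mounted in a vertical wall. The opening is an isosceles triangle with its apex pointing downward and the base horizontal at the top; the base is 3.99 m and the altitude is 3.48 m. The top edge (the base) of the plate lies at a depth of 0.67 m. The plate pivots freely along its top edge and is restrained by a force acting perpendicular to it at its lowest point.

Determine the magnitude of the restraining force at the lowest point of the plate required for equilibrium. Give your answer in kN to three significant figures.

γ = ρg = 1025 × 9.81 / 1000 = 10.05525 kN/m³.
With the apex down, the centroid sits h/3 = 3.48/3 = 1.16 m below the base (the top edge), so the centroid depth is h_c = 0.67 + 1.16 = 1.83 m.
A = ½ × 3.99 × 3.48 = 6.9426 m².
Resultant F = γ·h_c·A = 10.05525 × 1.83 × 6.9426 = 127.752 kN.
I_c = b·h³/36 = 3.99 × 3.48³/36 = 4.67098 m⁴.
Centre of pressure: y_p = y_c + I_c/(y_c·A) = 1.83 + 4.67098/(1.83 × 6.9426) = 1.83 + 0.36765 = 2.19765 m along the plane.
The resultant acts 1.16 + 0.36765 = 1.52765 m (along the plate) below the hinge at the top edge, so the moment about the hinge is M = F × 1.52765 = 127.752 × 1.52765 = 195.16 kN·m.
A normal force at the bottom, 3.48 m from the hinge, must supply this moment: P = 195.16/3.48 = 56.0805 kN.

P ≈ 56.1 kN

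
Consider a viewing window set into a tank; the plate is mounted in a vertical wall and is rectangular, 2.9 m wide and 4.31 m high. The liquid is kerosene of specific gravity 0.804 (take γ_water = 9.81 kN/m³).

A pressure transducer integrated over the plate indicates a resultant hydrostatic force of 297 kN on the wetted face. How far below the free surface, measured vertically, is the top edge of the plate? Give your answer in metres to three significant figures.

γ = 0.804 × 9.81 = 7.88724 kN/m³.
A = 2.9 × 4.31 = 12.499 m².
From F = γ·h_c·A, the centroid depth is h_c = 297/(7.88724 × 12.499) = 3.0127 m.
The centroid lies 4.31/2 = 2.155 m below the top edge, so the top edge sits at h_top = 3.0127 − 2.155 = 0.8577 m below the surface.

d_top ≈ 0.858 m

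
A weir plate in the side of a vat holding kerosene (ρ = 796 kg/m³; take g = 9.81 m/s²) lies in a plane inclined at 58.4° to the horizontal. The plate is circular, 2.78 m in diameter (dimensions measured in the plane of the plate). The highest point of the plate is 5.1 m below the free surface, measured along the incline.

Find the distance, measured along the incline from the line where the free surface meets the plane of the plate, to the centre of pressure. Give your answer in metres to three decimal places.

y_p = 6.564 m

γ = ρg = 796 × 9.81 / 1000 = 7.80876 kN/m³.
Let θ = 58.4° be the plate's angle to the horizontal; measure y along the incline from where the plane meets the free surface. Vertical depth h = y·sinθ with sinθ = 0.851727.
The centroid is at the centre, 1.39 m below the top of the plate, so y_c = 5.1 + 1.39 = 6.49 m and h_c = 6.49 × 0.851727 = 5.52771 m.
A = π(1.39)² = 6.06987 m².
Resultant F = γ·h_c·A = 7.80876 × 5.52771 × 6.06987 = 262.003 kN.
I_c = πr⁴/4 = π × 1.39⁴/4 = 2.9319 m⁴.
Centre of pressure: y_p = y_c + I_c/(y_c·A) = 6.49 + 2.9319/(6.49 × 6.06987) = 6.49 + 0.0744261 = 6.56443 m along the plane.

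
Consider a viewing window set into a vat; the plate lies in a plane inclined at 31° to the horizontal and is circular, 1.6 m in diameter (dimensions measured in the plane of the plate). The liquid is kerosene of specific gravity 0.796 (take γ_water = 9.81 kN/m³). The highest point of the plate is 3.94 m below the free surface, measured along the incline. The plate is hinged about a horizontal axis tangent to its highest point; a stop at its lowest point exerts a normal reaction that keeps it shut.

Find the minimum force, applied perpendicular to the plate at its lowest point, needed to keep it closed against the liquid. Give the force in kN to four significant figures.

γ = 0.796 × 9.81 = 7.80876 kN/m³.
Let θ = 31° be the plate's angle to the horizontal; measure y along the incline from where the plane meets the free surface. Vertical depth h = y·sinθ with sinθ = 0.515038.
The centroid is at the centre, 0.8 m below the top of the plate, so y_c = 3.94 + 0.8 = 4.74 m and h_c = 4.74 × 0.515038 = 2.44128 m.
A = π(0.8)² = 2.01062 m².
Resultant F = γ·h_c·A = 7.80876 × 2.44128 × 2.01062 = 38.3292 kN.
I_c = πr⁴/4 = π × 0.8⁴/4 = 0.321699 m⁴.
Centre of pressure: y_p = y_c + I_c/(y_c·A) = 4.74 + 0.321699/(4.74 × 2.01062) = 4.74 + 0.0337553 = 4.77376 m along the plane.
The resultant acts 0.8 + 0.0337553 = 0.833755 m (along the plate) below the hinge at the top edge, so the moment about the hinge is M = F × 0.833755 = 38.3292 × 0.833755 = 31.9572 kN·m.
A normal force at the bottom, 1.6 m from the hinge, must supply this moment: P = 31.9572/1.6 = 19.9733 kN.

P ≈ 19.97 kN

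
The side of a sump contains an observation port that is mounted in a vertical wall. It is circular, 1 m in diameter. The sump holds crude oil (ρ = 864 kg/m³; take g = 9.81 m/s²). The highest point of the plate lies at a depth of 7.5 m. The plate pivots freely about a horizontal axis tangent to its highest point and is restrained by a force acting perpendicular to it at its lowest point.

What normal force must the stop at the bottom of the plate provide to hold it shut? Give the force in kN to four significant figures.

γ = ρg = 864 × 9.81 / 1000 = 8.47584 kN/m³.
The centroid is at the centre, 0.5 m below the top of the plate, so the centroid depth is h_c = 7.5 + 0.5 = 8 m.
A = π(0.5)² = 0.785398 m².
Resultant F = γ·h_c·A = 8.47584 × 8 × 0.785398 = 53.2553 kN.
I_c = πr⁴/4 = π × 0.5⁴/4 = 0.0490874 m⁴.
Centre of pressure: y_p = y_c + I_c/(y_c·A) = 8 + 0.0490874/(8 × 0.785398) = 8 + 0.0078125 = 8.00781 m along the plane.
The resultant acts 0.5 + 0.0078125 = 0.507812 m (along the plate) below the hinge at the top edge, so the moment about the hinge is M = F × 0.507812 = 53.2553 × 0.507812 = 27.0437 kN·m.
A normal force at the bottom, 1 m from the hinge, must supply this moment: P = 27.0437/1 = 27.0437 kN.

P ≈ 27.04 kN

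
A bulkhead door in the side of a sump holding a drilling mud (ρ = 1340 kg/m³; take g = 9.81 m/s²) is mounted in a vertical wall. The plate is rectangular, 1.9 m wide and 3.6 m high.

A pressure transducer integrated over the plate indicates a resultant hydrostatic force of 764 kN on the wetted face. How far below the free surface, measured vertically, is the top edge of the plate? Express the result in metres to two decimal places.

d_top ≈ 6.70 m

γ = ρg = 1340 × 9.81 / 1000 = 13.1454 kN/m³.
A = 1.9 × 3.6 = 6.84 m².
From F = γ·h_c·A, the centroid depth is h_c = 764/(13.1454 × 6.84) = 8.49696 m.
The centroid lies 3.6/2 = 1.8 m below the top edge, so the top edge sits at h_top = 8.49696 − 1.8 = 6.69696 m below the surface.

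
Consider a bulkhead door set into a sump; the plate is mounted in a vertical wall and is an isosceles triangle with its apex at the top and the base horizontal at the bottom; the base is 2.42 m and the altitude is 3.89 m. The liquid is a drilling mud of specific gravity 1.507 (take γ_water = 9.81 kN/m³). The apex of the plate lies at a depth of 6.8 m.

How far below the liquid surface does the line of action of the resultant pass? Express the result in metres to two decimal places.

γ = 1.507 × 9.81 = 14.78367 kN/m³.
With the apex up, the centroid sits 2h/3 = 2 × 3.89/3 = 2.59333 m below the apex, so the centroid depth is h_c = 6.8 + 2.59333 = 9.39333 m.
A = ½ × 2.42 × 3.89 = 4.7069 m².
Resultant F = γ·h_c·A = 14.78367 × 9.39333 × 4.7069 = 653.637 kN.
I_c = b·h³/36 = 2.42 × 3.89³/36 = 3.95696 m⁴.
Centre of pressure: y_p = y_c + I_c/(y_c·A) = 9.39333 + 3.95696/(9.39333 × 4.7069) = 9.39333 + 0.0894967 = 9.48283 m along the plane.

h_p = 9.48 m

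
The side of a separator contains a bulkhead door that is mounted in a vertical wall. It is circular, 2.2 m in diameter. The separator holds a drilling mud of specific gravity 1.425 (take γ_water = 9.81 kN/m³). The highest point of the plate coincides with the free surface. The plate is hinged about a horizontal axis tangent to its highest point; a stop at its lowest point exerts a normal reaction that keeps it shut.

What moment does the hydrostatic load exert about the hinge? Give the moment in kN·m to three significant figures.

M ≈ 80.4 kN·m

γ = 1.425 × 9.81 = 13.97925 kN/m³.
The centroid is at the centre, 1.1 m below the top of the plate, so the centroid depth is h_c = 1.1 m.
A = π(1.1)² = 3.80133 m².
Resultant F = γ·h_c·A = 13.97925 × 1.1 × 3.80133 = 58.4537 kN.
I_c = πr⁴/4 = π × 1.1⁴/4 = 1.1499 m⁴.
Centre of pressure: y_p = y_c + I_c/(y_c·A) = 1.1 + 1.1499/(1.1 × 3.80133) = 1.1 + 0.274999 = 1.375 m along the plane.
The resultant acts 1.1 + 0.274999 = 1.375 m (along the plate) below the hinge at the top edge, so the moment about the hinge is M = F × 1.375 = 58.4537 × 1.375 = 80.3738 kN·m.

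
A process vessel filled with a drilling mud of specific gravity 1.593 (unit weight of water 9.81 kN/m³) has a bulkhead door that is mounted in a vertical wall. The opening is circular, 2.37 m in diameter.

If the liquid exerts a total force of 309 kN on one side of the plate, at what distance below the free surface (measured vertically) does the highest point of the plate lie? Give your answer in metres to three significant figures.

γ = 1.593 × 9.81 = 15.62733 kN/m³.
A = π(1.185)² = 4.4115 m².
From F = γ·h_c·A, the centroid depth is h_c = 309/(15.62733 × 4.4115) = 4.48216 m.
The centroid is at the centre, 1.185 m below the top of the plate, so the highest point sits at h_top = 4.48216 − 1.185 = 3.29716 m below the surface.

d_top ≈ 3.30 m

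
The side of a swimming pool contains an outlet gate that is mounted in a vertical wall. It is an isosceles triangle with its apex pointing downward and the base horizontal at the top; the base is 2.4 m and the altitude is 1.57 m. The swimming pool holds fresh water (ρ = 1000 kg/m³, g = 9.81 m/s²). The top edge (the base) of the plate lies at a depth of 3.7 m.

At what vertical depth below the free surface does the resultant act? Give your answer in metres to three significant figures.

h_p = 4.26 m

γ = ρg = 1000 × 9.81 = 9810 N/m³ = 9.81 kN/m³.
With the apex down, the centroid sits h/3 = 1.57/3 = 0.523333 m below the base (the top edge), so the centroid depth is h_c = 3.7 + 0.523333 = 4.22333 m.
A = ½ × 2.4 × 1.57 = 1.884 m².
Resultant F = γ·h_c·A = 9.81 × 4.22333 × 1.884 = 78.0558 kN.
I_c = b·h³/36 = 2.4 × 1.57³/36 = 0.257993 m⁴.
Centre of pressure: y_p = y_c + I_c/(y_c·A) = 4.22333 + 0.257993/(4.22333 × 1.884) = 4.22333 + 0.0324244 = 4.25575 m along the plane.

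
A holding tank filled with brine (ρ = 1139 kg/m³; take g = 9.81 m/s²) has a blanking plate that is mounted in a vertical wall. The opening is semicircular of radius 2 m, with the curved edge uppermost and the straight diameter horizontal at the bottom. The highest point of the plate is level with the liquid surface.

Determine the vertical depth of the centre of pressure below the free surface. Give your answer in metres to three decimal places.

γ = ρg = 1139 × 9.81 / 1000 = 11.17359 kN/m³.
The centroid lies 4r/(3π) = 0.848826 m above the diameter, so r − 4r/(3π) = 2 − 0.848826 = 1.15117 m below the topmost point, so the centroid depth is h_c = 1.15117 m.
A = πr²/2 = π × 2²/2 = 6.28319 m².
Resultant F = γ·h_c·A = 11.17359 × 1.15117 × 6.28319 = 80.8188 kN.
I_c = (π/8 − 8/(9π))·r⁴ = 0.109757 × 2⁴ = 1.75611 m⁴.
Centre of pressure: y_p = y_c + I_c/(y_c·A) = 1.15117 + 1.75611/(1.15117 × 6.28319) = 1.15117 + 0.242791 = 1.39396 m along the plane.

h_p = 1.394 m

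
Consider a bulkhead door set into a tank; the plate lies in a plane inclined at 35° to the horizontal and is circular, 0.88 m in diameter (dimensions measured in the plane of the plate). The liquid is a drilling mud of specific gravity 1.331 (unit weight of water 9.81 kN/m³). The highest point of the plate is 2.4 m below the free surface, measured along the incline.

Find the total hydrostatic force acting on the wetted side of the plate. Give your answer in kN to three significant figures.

F ≈ 12.9 kN

γ = 1.331 × 9.81 = 13.05711 kN/m³.
Let θ = 35° be the plate's angle to the horizontal; measure y along the incline from where the plane meets the free surface. Vertical depth h = y·sinθ with sinθ = 0.573576.
The centroid is at the centre, 0.44 m below the top of the plate, so y_c = 2.4 + 0.44 = 2.84 m and h_c = 2.84 × 0.573576 = 1.62896 m.
A = π(0.44)² = 0.608212 m².
Resultant F = γ·h_c·A = 13.05711 × 1.62896 × 0.608212 = 12.9364 kN.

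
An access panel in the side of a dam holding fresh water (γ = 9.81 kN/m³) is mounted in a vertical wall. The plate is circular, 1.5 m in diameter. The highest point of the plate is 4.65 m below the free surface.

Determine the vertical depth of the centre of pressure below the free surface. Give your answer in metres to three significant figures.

γ = 9.81 kN/m³.
The centroid is at the centre, 0.75 m below the top of the plate, so the centroid depth is h_c = 4.65 + 0.75 = 5.4 m.
A = π(0.75)² = 1.76715 m².
Resultant F = γ·h_c·A = 9.81 × 5.4 × 1.76715 = 93.613 kN.
I_c = πr⁴/4 = π × 0.75⁴/4 = 0.248505 m⁴.
Centre of pressure: y_p = y_c + I_c/(y_c·A) = 5.4 + 0.248505/(5.4 × 1.76715) = 5.4 + 0.0260416 = 5.42604 m along the plane.

h_p = 5.43 m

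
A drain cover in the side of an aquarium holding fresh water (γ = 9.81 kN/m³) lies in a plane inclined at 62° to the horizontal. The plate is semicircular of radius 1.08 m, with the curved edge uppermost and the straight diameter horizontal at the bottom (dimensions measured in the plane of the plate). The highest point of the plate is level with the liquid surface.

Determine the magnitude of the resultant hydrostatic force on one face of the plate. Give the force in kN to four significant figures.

F ≈ 9.865 kN

γ = 9.81 kN/m³.
Let θ = 62° be the plate's angle to the horizontal; measure y along the incline from where the plane meets the free surface. Vertical depth h = y·sinθ with sinθ = 0.882948.
The centroid lies 4r/(3π) = 0.458366 m above the diameter, so r − 4r/(3π) = 1.08 − 0.458366 = 0.621634 m below the topmost point, so y_c = 0.621634 m and h_c = 0.621634 × 0.882948 = 0.54887 m.
A = πr²/2 = π × 1.08²/2 = 1.83218 m².
Resultant F = γ·h_c·A = 9.81 × 0.54887 × 1.83218 = 9.86522 kN.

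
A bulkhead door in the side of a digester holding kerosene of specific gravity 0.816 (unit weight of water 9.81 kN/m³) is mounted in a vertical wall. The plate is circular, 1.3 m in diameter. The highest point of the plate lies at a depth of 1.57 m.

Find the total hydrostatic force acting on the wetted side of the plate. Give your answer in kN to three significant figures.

F ≈ 23.6 kN

γ = 0.816 × 9.81 = 8.00496 kN/m³.
The centroid is at the centre, 0.65 m below the top of the plate, so the centroid depth is h_c = 1.57 + 0.65 = 2.22 m.
A = π(0.65)² = 1.32732 m².
Resultant F = γ·h_c·A = 8.00496 × 2.22 × 1.32732 = 23.5878 kN.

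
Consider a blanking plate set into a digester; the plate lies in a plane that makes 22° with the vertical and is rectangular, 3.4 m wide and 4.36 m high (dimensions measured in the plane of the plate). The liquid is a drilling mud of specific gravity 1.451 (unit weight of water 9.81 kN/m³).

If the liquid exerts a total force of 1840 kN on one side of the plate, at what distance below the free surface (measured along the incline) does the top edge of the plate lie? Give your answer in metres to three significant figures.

γ = 1.451 × 9.81 = 14.23431 kN/m³.
A = 3.4 × 4.36 = 14.824 m².
From F = γ·h_c·A, the centroid depth is h_c = 1840/(14.23431 × 14.824) = 8.71999 m.
The plate makes 22° with the vertical, i.e. θ = 90° − 22° = 68° to the horizontal. Measuring y along the incline from the free-surface line, vertical depth h = y·sinθ with sinθ = 0.927184.
Along the incline, y_c = h_c/sinθ = 8.71999/0.927184 = 9.40481 m.
The centroid lies 4.36/2 = 2.18 m below the top edge, so the top edge sits at y_top = 9.40481 − 2.18 = 7.22481 m along the incline.

y_top ≈ 7.22 m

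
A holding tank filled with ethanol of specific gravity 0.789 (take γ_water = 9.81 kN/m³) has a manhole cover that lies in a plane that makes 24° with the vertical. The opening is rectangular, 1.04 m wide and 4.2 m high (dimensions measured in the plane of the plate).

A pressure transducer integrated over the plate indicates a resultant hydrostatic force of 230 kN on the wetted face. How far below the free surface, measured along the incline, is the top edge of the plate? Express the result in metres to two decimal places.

y_top ≈ 5.35 m

γ = 0.789 × 9.81 = 7.74009 kN/m³.
A = 1.04 × 4.2 = 4.368 m².
From F = γ·h_c·A, the centroid depth is h_c = 230/(7.74009 × 4.368) = 6.80298 m.
The plate makes 24° with the vertical, i.e. θ = 90° − 24° = 66° to the horizontal. Measuring y along the incline from the free-surface line, vertical depth h = y·sinθ with sinθ = 0.913545.
Along the incline, y_c = h_c/sinθ = 6.80298/0.913545 = 7.44679 m.
The centroid lies 4.2/2 = 2.1 m below the top edge, so the top edge sits at y_top = 7.44679 − 2.1 = 5.34679 m along the incline.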